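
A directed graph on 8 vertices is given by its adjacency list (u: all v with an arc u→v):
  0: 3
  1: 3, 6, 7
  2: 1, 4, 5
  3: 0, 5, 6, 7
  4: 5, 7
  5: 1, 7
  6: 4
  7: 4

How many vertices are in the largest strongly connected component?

{0, 1, 3, 4, 5, 6, 7} are all mutually reachable — one SCC of size 7.
{2} is an SCC by itself.
The largest has 7 vertices.

7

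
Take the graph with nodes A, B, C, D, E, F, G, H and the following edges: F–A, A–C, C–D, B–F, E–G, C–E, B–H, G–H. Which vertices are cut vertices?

C

Removing C increases the component count from 1 to 2, so C is a cut vertex.
By contrast removing G leaves 1 component; it is not a cut vertex. No other vertex is a cut vertex either.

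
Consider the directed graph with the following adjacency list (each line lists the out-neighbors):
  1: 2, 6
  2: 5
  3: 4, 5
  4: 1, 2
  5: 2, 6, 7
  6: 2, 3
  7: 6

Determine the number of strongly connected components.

{1, 2, 3, 4, 5, 6, 7} are all mutually reachable — one SCC of size 7.
That gives 1 strongly connected component.

1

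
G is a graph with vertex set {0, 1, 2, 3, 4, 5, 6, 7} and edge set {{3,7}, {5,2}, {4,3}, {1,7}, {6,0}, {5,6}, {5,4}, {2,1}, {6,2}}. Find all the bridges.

The edges on the cycle 5-6-2-5 are not bridges since each lies on that cycle.
But removing 6 - 0 disconnects 6 from 0 — this is a bridge.

0-6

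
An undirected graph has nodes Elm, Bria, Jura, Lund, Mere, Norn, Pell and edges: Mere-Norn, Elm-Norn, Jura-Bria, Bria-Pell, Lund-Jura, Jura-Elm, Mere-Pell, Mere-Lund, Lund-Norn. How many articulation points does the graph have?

Removing Mere, for instance, still leaves 1 component. No single vertex removal increases the component count — the graph has no articulation points.

0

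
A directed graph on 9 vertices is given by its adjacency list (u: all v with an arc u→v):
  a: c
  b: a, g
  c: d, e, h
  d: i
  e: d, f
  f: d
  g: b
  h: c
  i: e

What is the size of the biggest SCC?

{d, e, f, i} are all mutually reachable — one SCC of size 4.
{b, g} are all mutually reachable — one SCC of size 2.
{c, h} are all mutually reachable — one SCC of size 2.
{a} is an SCC by itself.
The largest has 4 vertices.

4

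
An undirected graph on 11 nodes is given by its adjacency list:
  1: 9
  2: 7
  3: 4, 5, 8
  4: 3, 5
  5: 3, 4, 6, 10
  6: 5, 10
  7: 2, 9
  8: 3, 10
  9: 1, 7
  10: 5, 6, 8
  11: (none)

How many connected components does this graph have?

11 is isolated — a component by itself.
Starting from 1 we can reach 1, 2, 7, 9. That is one component of size 4.
Starting from 3 we can reach 3, 4, 5, 6, 8, 10. That is one component of size 6.
Total: 3 components.

3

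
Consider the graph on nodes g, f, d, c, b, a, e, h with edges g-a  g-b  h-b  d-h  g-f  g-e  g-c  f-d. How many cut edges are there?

3

The edges on the cycle g-f-d-h-b-g are not bridges since each lies on that cycle.
But removing g-e disconnects g from e; removing g-a disconnects g from a; removing g-c disconnects g from c — these are bridges.
That makes 3 bridges.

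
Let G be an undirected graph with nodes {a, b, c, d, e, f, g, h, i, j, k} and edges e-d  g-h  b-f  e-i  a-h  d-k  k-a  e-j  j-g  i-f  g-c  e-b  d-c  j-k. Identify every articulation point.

e

Removing e increases the component count from 1 to 2, so e is a cut vertex.
By contrast removing h leaves 1 component; it is not a cut vertex. No other vertex is a cut vertex either.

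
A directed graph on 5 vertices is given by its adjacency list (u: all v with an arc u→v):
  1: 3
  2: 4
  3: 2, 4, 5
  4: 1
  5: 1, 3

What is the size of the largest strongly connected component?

5

{1, 2, 3, 4, 5} are all mutually reachable — one SCC of size 5.
The largest has 5 vertices.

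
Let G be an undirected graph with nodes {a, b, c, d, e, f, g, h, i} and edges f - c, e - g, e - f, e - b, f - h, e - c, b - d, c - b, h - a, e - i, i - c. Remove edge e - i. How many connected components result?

e and i are still connected via e-c-i, so the component count stays at 1.

1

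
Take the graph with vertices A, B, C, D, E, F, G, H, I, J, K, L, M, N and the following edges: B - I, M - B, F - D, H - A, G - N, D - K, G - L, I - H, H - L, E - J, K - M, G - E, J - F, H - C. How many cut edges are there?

The edges on the cycle G-E-J-F-D-K-M-B-I-H-L-G are not bridges since each lies on that cycle.
But removing H - C disconnects H from C; removing G - N disconnects G from N; removing H - A disconnects H from A — these are bridges.
That makes 3 bridges.

3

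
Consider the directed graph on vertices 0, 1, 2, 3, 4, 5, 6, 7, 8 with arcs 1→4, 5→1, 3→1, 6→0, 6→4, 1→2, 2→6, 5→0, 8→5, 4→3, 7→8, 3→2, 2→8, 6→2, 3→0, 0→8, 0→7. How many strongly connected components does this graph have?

1

{0, 1, 2, 3, 4, 5, 6, 7, 8} are all mutually reachable — one SCC of size 9.
That gives 1 strongly connected component.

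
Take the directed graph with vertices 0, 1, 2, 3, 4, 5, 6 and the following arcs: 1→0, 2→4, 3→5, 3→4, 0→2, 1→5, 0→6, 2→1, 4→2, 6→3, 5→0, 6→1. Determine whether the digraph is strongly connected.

Yes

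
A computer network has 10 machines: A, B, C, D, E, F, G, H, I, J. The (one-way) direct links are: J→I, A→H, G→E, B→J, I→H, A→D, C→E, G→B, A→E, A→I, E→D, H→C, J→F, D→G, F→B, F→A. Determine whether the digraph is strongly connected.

From E we can reach every vertex (A, B, C, D, E, F, G, H, I, J), and every vertex can reach E (A, B, C, D, E, F, G, H, I, J). So the whole graph is one strongly connected component.

Yes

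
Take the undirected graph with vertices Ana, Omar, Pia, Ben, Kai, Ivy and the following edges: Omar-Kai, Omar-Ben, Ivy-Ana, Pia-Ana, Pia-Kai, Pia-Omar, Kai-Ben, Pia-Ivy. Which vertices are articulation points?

Pia

Removing Pia increases the component count from 1 to 2, so Pia is a cut vertex.
By contrast removing Omar leaves 1 component; it is not a cut vertex. No other vertex is a cut vertex either.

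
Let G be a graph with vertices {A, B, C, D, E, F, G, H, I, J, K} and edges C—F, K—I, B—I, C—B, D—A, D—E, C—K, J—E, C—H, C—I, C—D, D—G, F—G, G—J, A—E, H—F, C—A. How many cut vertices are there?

Removing C increases the component count from 1 to 2, so C is a cut vertex.
By contrast removing F leaves 1 component; it is not a cut vertex. No other vertex is a cut vertex either.

1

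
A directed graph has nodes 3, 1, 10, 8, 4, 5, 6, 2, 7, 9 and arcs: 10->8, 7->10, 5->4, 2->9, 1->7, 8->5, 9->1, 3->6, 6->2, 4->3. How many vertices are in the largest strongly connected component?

10

{1, 2, 3, 4, 5, 6, 7, 8, 9, 10} are all mutually reachable — one SCC of size 10.
The largest has 10 vertices.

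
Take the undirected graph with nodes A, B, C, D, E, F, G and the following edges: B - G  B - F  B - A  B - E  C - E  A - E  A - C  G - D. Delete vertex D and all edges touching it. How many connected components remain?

With D gone, the remaining components are: {A, B, C, E, F, G}.
That is 1 component.

1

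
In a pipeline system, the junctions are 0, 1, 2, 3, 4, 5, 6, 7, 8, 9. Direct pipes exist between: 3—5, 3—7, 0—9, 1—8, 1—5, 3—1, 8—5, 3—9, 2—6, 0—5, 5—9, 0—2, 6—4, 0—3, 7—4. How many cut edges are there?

0

The edges on the cycle 1-8-5-1 are not bridges since each lies on that cycle.
Every edge lies on some cycle, so there are no bridges.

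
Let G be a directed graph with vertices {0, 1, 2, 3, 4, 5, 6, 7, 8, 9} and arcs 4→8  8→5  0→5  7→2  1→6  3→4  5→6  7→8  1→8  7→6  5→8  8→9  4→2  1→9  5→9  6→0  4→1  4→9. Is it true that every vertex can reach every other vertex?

There is no directed path from 6 to 7, so the graph is not strongly connected.

No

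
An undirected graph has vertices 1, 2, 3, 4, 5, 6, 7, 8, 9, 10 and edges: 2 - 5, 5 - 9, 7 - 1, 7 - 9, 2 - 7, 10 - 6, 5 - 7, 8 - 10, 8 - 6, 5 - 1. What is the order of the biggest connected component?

3 is isolated — a component by itself.
4 is isolated — a component by itself.
Starting from 6 we can reach 6, 8, 10. That is one component of size 3.
Starting from 1 we can reach 1, 2, 5, 7, 9. That is one component of size 5.
The largest has 5 vertices.

5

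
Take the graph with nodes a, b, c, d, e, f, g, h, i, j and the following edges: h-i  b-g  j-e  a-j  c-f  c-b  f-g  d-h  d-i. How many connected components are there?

Starting from a we can reach a, e, j. That is one component of size 3.
Starting from d we can reach d, h, i. That is one component of size 3.
Starting from b we can reach b, c, f, g. That is one component of size 4.
Total: 3 components.

3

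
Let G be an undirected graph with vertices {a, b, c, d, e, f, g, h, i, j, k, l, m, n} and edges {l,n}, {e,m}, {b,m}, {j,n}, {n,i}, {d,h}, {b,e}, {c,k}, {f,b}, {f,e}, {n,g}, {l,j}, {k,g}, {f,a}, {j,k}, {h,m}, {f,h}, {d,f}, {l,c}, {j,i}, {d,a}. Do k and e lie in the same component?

The component containing k is {c, g, i, j, k, l, n}, and e is not in it.

No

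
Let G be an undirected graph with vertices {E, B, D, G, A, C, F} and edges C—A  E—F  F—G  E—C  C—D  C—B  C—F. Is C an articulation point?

Yes

Deleting C raises the number of components from 1 to 4, so C is a cut vertex.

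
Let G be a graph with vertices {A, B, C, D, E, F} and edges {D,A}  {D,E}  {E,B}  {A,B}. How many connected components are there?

C is isolated — a component by itself.
F is isolated — a component by itself.
Starting from A we can reach A, B, D, E. That is one component of size 4.
Total: 3 components.

3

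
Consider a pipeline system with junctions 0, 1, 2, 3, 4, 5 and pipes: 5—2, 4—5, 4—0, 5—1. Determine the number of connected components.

2

3 is isolated — a component by itself.
Starting from 0 we can reach 0, 1, 2, 4, 5. That is one component of size 5.
Total: 2 components.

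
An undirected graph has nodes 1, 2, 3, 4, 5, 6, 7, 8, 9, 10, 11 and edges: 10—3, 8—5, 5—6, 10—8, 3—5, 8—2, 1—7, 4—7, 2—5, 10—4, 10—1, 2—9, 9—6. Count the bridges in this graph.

The edges on the cycle 10-4-7-1-10 are not bridges since each lies on that cycle.
Every edge lies on some cycle, so there are no bridges.

0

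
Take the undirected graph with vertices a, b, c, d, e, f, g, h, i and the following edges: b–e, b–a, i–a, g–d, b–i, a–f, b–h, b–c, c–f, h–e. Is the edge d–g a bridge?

Yes

Removing d–g leaves no path between d and g: the component count goes from 2 to 3. So it is a bridge.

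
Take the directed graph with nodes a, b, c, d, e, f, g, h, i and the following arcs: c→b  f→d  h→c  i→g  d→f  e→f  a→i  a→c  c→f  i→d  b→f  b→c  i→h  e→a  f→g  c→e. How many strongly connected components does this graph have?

{a, b, c, e, h, i} are all mutually reachable — one SCC of size 6.
{d, f} are all mutually reachable — one SCC of size 2.
{g} is an SCC by itself.
That gives 3 strongly connected components.

3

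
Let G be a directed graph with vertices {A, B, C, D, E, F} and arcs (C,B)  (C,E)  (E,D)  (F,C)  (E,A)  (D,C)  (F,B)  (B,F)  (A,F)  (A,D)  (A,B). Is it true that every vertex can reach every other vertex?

Yes

From C we can reach every vertex (A, B, C, D, E, F), and every vertex can reach C (A, B, C, D, E, F). So the whole graph is one strongly connected component.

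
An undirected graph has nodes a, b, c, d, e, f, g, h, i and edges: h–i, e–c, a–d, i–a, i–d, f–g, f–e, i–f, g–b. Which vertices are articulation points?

e, f, g, i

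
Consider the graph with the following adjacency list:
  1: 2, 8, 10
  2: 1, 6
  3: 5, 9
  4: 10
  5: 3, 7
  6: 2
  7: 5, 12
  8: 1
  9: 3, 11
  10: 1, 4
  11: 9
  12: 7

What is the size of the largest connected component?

6

Starting from 3 we can reach 3, 5, 7, 9, 11, 12. That is one component of size 6.
Starting from 1 we can reach 1, 2, 4, 6, 8, 10. That is one component of size 6.
The largest has 6 vertices.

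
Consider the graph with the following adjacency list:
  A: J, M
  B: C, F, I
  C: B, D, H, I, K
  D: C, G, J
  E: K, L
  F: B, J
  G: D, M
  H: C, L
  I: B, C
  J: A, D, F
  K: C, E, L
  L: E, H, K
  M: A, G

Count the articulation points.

1

Removing C increases the component count from 1 to 2, so C is a cut vertex.
By contrast removing L leaves 1 component; it is not a cut vertex. No other vertex is a cut vertex either.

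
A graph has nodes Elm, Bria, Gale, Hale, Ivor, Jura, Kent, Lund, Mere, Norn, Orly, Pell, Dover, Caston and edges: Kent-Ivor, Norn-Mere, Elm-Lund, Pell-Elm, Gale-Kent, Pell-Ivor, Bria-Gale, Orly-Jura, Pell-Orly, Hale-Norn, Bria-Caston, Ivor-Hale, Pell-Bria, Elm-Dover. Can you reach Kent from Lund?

From Lund we can reach Elm, Bria, Gale, Hale, Ivor, Jura, Kent, Lund, Mere, Norn, Orly, Pell, Dover, Caston, which includes Kent.

Yes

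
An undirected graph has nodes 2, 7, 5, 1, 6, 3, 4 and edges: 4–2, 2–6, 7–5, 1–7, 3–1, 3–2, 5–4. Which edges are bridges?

2-6

The edges on the cycle 3-1-7-5-4-2-3 are not bridges since each lies on that cycle.
But removing 2–6 disconnects 2 from 6 — this is a bridge.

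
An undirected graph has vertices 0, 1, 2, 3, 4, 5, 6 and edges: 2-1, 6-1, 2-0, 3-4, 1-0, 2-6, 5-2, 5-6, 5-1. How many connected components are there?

Starting from 3 we can reach 3, 4. That is one component of size 2.
Starting from 0 we can reach 0, 1, 2, 5, 6. That is one component of size 5.
Total: 2 components.

2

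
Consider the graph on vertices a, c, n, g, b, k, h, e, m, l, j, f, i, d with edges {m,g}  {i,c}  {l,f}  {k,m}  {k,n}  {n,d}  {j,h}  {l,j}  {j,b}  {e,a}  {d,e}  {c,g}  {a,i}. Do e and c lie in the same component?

Yes

From e we can reach a, c, d, e, g, i, k, m, n, which includes c.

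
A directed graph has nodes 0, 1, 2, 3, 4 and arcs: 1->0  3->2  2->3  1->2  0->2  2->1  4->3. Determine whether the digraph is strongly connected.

No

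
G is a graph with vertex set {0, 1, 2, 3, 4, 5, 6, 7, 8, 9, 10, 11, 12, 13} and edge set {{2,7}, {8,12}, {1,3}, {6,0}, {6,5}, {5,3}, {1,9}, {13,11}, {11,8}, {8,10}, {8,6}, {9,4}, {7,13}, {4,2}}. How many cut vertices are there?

2

Removing 6 increases the component count from 1 to 2, so 6 is a cut vertex.
Removing 8 increases the component count from 1 to 3, so 8 is a cut vertex.
By contrast removing 5 leaves 1 component; it is not a cut vertex. No other vertex is a cut vertex either.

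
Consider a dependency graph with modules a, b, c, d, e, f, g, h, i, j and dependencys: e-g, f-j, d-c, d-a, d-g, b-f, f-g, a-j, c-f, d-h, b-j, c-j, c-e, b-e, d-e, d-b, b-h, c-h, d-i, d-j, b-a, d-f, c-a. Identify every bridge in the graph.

The edges on the cycle d-c-e-d are not bridges since each lies on that cycle.
But removing i-d disconnects i from d — this is a bridge.

d-i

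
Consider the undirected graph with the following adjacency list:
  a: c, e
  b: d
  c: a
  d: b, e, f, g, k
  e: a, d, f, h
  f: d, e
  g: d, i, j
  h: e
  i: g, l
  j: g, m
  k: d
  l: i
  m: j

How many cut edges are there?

10

The edges on the cycle d-f-e-d are not bridges since each lies on that cycle.
But removing g-i disconnects g from i; removing i-l disconnects i from l; removing j-g disconnects j from g; removing d-b disconnects d from b — these are bridges.
In total 10 edges are bridges.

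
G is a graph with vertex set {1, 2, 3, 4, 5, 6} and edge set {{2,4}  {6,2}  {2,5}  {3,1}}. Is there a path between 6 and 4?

From 6 we can reach 2, 4, 5, 6, which includes 4.

Yes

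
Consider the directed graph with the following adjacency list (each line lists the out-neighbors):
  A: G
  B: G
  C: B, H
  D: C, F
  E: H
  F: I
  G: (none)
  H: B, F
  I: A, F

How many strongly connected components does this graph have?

{F, I} are all mutually reachable — one SCC of size 2.
{D} is an SCC by itself.
{A} is an SCC by itself.
{E} is an SCC by itself.
{C} is an SCC by itself.
(and 3 more singleton SCCs)
That gives 8 strongly connected components.

8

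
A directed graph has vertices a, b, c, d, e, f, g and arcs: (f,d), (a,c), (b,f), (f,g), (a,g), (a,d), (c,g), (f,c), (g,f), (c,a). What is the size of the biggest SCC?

4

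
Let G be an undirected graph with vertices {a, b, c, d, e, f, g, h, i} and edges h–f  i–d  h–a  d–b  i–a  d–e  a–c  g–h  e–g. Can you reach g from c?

Yes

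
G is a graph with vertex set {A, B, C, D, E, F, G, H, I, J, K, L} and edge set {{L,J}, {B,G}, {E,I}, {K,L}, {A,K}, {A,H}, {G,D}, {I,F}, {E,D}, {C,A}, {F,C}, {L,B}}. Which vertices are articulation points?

A, L

Removing A increases the component count from 1 to 2, so A is a cut vertex.
Removing L increases the component count from 1 to 2, so L is a cut vertex.
By contrast removing E leaves 1 component; it is not a cut vertex. No other vertex is a cut vertex either.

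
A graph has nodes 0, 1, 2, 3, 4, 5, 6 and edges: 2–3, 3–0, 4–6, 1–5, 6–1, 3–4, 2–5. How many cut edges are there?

The edges on the cycle 2-3-4-6-1-5-2 are not bridges since each lies on that cycle.
But removing 3–0 disconnects 3 from 0 — this is a bridge.

1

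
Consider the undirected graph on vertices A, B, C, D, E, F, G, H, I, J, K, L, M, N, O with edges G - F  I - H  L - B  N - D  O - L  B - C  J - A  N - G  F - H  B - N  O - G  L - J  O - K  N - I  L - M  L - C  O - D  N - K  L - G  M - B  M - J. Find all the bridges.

A-J

The edges on the cycle N-I-H-F-G-N are not bridges since each lies on that cycle.
But removing J - A disconnects J from A — this is a bridge.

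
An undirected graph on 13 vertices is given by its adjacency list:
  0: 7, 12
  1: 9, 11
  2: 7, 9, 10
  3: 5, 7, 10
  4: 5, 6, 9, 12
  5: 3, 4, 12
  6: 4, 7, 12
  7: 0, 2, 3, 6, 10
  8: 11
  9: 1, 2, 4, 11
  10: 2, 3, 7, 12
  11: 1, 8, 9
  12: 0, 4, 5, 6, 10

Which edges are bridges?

The edges on the cycle 9-4-12-6-7-3-10-2-9 are not bridges since each lies on that cycle.
But removing 8-11 disconnects 8 from 11 — this is a bridge.

11-8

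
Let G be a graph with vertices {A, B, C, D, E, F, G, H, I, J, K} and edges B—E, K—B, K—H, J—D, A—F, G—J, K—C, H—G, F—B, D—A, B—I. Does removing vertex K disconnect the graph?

Deleting K raises the number of components from 1 to 2, so K is a cut vertex.

Yes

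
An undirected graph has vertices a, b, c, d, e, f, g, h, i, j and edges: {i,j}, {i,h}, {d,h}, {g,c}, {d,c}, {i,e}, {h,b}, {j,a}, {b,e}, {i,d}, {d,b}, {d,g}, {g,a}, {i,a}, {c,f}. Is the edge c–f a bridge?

Yes

Removing c–f leaves no path between c and f: the component count goes from 1 to 2. So it is a bridge.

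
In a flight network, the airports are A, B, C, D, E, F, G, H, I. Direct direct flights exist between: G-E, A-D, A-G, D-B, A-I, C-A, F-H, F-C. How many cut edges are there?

8

removing E-G disconnects E from G; removing C-F disconnects C from F; removing H-F disconnects H from F; removing B-D disconnects B from D — these are bridges.
In total 8 edges are bridges.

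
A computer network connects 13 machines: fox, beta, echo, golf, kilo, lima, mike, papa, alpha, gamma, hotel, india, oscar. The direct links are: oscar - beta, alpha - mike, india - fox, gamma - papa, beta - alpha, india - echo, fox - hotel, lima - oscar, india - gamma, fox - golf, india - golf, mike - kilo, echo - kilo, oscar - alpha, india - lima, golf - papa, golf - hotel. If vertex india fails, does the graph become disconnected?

Deleting india raises the number of components from 1 to 2, so india is a cut vertex.

Yes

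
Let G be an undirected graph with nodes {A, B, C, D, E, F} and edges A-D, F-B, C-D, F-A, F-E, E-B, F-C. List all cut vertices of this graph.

F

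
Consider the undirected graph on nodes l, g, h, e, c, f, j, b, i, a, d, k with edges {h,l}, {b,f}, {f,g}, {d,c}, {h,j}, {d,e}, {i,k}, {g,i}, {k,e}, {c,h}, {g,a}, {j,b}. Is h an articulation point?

Yes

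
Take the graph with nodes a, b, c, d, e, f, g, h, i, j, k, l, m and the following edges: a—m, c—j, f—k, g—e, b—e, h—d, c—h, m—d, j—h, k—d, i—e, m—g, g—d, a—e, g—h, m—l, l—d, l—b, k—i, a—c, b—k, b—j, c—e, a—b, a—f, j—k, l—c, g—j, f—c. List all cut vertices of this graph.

Removing f, for instance, still leaves 1 component. No single vertex removal increases the component count — the graph has no articulation points.

none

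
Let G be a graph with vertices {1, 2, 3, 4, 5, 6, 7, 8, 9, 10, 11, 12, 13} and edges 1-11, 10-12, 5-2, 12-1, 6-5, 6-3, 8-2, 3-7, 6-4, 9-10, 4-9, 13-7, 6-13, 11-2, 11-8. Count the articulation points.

Removing 6 increases the component count from 1 to 2, so 6 is a cut vertex.
By contrast removing 10 leaves 1 component; it is not a cut vertex. No other vertex is a cut vertex either.

1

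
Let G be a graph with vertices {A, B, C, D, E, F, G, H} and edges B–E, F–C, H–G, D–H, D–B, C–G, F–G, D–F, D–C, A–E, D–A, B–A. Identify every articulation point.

Removing D increases the component count from 1 to 2, so D is a cut vertex.
By contrast removing F leaves 1 component; it is not a cut vertex. No other vertex is a cut vertex either.

D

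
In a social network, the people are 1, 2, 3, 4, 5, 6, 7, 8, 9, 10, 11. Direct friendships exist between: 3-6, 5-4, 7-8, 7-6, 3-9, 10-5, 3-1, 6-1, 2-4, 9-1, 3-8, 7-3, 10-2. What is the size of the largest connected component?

6

11 is isolated — a component by itself.
Starting from 2 we can reach 2, 4, 5, 10. That is one component of size 4.
Starting from 1 we can reach 1, 3, 6, 7, 8, 9. That is one component of size 6.
The largest has 6 vertices.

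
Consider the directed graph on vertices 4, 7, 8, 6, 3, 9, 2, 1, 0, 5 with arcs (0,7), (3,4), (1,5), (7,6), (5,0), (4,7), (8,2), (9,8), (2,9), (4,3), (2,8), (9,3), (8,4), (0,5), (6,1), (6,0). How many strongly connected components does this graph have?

3

{0, 1, 5, 6, 7} are all mutually reachable — one SCC of size 5.
{2, 8, 9} are all mutually reachable — one SCC of size 3.
{3, 4} are all mutually reachable — one SCC of size 2.
That gives 3 strongly connected components.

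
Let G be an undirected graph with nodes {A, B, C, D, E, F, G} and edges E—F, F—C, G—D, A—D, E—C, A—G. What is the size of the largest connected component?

3

B is isolated — a component by itself.
Starting from C we can reach C, E, F. That is one component of size 3.
Starting from A we can reach A, D, G. That is one component of size 3.
The largest has 3 vertices.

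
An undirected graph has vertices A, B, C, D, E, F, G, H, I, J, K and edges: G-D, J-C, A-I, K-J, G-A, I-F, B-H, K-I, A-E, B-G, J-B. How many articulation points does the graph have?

Removing A increases the component count from 1 to 2, so A is a cut vertex.
Removing B increases the component count from 1 to 2, so B is a cut vertex.
Removing G increases the component count from 1 to 2, so G is a cut vertex.
Likewise I, J are cut vertices.
By contrast removing D leaves 1 component; it is not a cut vertex. No other vertex is a cut vertex either.

5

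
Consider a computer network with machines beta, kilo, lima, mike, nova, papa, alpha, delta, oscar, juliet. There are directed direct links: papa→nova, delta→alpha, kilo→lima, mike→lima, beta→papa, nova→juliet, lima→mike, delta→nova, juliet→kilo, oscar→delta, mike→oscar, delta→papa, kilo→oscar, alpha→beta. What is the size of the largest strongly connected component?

{beta, kilo, lima, mike, nova, papa, alpha, delta, oscar, juliet} are all mutually reachable — one SCC of size 10.
The largest has 10 vertices.

10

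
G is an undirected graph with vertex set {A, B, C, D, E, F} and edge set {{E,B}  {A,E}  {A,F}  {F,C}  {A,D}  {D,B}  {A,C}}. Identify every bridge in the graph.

The edges on the cycle A-F-C-A are not bridges since each lies on that cycle.
Every edge lies on some cycle, so there are no bridges.

none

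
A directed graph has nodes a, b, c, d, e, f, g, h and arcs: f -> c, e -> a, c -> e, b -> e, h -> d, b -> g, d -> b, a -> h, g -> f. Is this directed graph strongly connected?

Yes

From d we can reach every vertex (a, b, c, d, e, f, g, h), and every vertex can reach d (a, b, c, d, e, f, g, h). So the whole graph is one strongly connected component.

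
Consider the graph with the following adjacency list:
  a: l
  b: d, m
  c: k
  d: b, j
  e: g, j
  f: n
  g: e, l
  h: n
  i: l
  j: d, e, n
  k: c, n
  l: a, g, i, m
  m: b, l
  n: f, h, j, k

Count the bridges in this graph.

7

The edges on the cycle j-d-b-m-l-g-e-j are not bridges since each lies on that cycle.
But removing l-a disconnects l from a; removing j-n disconnects j from n; removing h-n disconnects h from n; removing c-k disconnects c from k — these are bridges.
In total 7 edges are bridges.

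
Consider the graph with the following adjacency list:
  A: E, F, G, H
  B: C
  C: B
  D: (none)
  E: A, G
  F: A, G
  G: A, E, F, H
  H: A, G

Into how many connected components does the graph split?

D is isolated — a component by itself.
Starting from B we can reach B, C. That is one component of size 2.
Starting from A we can reach A, E, F, G, H. That is one component of size 5.
Total: 3 components.

3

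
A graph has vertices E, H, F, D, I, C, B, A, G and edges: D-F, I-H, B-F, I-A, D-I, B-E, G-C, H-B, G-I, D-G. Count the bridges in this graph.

3

The edges on the cycle D-G-I-D are not bridges since each lies on that cycle.
But removing B-E disconnects B from E; removing A-I disconnects A from I; removing G-C disconnects G from C — these are bridges.
That makes 3 bridges.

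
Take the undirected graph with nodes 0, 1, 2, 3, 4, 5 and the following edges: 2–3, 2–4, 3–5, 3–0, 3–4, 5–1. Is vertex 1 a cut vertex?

Deleting 1 leaves 1 component (was 1), so 1 is not a cut vertex.

No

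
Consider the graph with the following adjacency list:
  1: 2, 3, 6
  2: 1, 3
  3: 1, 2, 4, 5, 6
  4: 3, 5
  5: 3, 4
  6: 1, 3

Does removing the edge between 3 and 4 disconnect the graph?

No

After removing 3-4, the path 3-5-4 still connects them, so the edge is not a bridge.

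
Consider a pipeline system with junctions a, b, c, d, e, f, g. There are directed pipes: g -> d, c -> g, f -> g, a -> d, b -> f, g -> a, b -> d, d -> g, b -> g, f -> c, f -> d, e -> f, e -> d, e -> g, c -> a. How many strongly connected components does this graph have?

5

{a, d, g} are all mutually reachable — one SCC of size 3.
{c} is an SCC by itself.
{e} is an SCC by itself.
{f} is an SCC by itself.
{b} is an SCC by itself.
That gives 5 strongly connected components.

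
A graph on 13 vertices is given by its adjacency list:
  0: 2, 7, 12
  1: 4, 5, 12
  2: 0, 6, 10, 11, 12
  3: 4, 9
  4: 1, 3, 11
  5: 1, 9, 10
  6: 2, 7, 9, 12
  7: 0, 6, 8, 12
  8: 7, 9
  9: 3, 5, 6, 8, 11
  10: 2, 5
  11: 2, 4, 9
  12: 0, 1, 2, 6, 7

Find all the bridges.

none

The edges on the cycle 1-12-6-2-10-5-1 are not bridges since each lies on that cycle.
Every edge lies on some cycle, so there are no bridges.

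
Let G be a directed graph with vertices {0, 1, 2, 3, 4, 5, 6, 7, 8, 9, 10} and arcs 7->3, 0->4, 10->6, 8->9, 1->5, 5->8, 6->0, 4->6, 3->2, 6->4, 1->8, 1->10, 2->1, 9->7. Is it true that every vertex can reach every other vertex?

No

There is no directed path from 10 to 9, so the graph is not strongly connected.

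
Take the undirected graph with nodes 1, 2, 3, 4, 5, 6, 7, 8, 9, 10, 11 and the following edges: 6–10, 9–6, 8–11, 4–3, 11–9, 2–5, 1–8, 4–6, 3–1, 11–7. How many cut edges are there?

The edges on the cycle 4-3-1-8-11-9-6-4 are not bridges since each lies on that cycle.
But removing 10–6 disconnects 10 from 6; removing 2–5 disconnects 2 from 5; removing 11–7 disconnects 11 from 7 — these are bridges.
That makes 3 bridges.

3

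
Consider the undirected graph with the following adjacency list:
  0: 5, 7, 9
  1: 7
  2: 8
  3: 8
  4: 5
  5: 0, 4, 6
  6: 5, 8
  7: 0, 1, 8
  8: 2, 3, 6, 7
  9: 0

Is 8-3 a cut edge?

Removing 8-3 leaves no path between 8 and 3: the component count goes from 1 to 2. So it is a bridge.

Yes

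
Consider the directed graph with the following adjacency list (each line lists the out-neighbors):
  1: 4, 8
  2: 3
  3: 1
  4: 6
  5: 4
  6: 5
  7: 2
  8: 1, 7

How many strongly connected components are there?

2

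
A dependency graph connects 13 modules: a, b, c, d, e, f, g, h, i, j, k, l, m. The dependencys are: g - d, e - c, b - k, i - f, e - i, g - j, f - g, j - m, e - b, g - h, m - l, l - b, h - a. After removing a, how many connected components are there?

1

With a gone, the remaining components are: {b, c, d, e, f, g, h, i, j, k, l, m}.
That is 1 component.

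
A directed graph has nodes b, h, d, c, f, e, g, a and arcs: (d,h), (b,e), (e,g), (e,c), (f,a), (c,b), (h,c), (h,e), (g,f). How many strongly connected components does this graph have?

6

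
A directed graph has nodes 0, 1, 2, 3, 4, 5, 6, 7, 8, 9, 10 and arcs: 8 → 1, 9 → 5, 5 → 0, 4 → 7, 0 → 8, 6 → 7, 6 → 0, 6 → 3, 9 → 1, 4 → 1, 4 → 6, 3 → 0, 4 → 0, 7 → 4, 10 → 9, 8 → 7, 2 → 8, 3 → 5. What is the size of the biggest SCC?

{0, 3, 4, 5, 6, 7, 8} are all mutually reachable — one SCC of size 7.
{9} is an SCC by itself.
{10} is an SCC by itself.
{2} is an SCC by itself.
{1} is an SCC by itself.
The largest has 7 vertices.

7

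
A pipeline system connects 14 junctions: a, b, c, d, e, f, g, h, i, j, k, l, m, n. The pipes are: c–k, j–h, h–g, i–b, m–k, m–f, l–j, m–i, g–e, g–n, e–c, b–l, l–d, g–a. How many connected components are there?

Starting from a we can reach a, b, c, d, e, f, g, h, i, j, k, l, m, n. That is one component of size 14.
Total: 1 component.

1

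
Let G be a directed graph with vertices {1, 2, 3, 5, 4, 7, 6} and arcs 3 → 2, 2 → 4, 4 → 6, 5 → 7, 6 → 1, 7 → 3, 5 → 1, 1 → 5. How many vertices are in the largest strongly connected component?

{1, 2, 3, 4, 5, 6, 7} are all mutually reachable — one SCC of size 7.
The largest has 7 vertices.

7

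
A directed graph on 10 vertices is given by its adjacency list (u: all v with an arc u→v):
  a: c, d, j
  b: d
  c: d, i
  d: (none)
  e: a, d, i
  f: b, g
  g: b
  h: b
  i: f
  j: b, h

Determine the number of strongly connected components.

{i} is an SCC by itself.
{h} is an SCC by itself.
{d} is an SCC by itself.
{c} is an SCC by itself.
{a} is an SCC by itself.
(and 5 more singleton SCCs)
That gives 10 strongly connected components.

10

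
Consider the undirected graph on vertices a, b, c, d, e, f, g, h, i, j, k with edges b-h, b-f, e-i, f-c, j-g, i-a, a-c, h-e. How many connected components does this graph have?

4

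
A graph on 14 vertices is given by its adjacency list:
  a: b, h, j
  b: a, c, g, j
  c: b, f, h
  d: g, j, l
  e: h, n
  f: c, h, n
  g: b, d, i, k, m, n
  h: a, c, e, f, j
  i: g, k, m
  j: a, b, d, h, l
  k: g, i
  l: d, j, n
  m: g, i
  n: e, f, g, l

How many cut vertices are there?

Removing g increases the component count from 1 to 2, so g is a cut vertex.
By contrast removing e leaves 1 component; it is not a cut vertex. No other vertex is a cut vertex either.

1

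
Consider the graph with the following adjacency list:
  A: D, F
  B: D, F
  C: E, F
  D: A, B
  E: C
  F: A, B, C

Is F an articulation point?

Yes

Deleting F raises the number of components from 1 to 2, so F is a cut vertex.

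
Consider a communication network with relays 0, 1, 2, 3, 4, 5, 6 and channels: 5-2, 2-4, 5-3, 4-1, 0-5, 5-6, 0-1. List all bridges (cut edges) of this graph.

3-5, 5-6

The edges on the cycle 0-5-2-4-1-0 are not bridges since each lies on that cycle.
But removing 5-3 disconnects 5 from 3; removing 5-6 disconnects 5 from 6 — these are bridges.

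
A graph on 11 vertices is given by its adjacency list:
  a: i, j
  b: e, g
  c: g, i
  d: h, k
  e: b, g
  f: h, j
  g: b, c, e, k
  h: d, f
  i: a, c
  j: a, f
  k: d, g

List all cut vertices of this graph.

g

Removing g increases the component count from 1 to 2, so g is a cut vertex.
By contrast removing h leaves 1 component; it is not a cut vertex. No other vertex is a cut vertex either.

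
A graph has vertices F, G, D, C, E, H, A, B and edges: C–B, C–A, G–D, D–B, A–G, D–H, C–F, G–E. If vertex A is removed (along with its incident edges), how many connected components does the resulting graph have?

With A gone, the remaining components are: {B, C, D, E, F, G, H}.
That is 1 component.

1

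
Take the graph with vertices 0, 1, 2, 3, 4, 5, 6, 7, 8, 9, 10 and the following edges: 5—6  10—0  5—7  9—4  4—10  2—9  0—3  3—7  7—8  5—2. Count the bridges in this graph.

The edges on the cycle 5-2-9-4-10-0-3-7-5 are not bridges since each lies on that cycle.
But removing 8—7 disconnects 8 from 7; removing 5—6 disconnects 5 from 6 — these are bridges.
That makes 2 bridges.

2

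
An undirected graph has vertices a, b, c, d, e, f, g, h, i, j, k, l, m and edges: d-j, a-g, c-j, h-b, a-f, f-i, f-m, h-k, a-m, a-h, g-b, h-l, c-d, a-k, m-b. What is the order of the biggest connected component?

e is isolated — a component by itself.
Starting from c we can reach c, d, j. That is one component of size 3.
Starting from a we can reach a, b, f, g, h, i, k, l, m. That is one component of size 9.
The largest has 9 vertices.

9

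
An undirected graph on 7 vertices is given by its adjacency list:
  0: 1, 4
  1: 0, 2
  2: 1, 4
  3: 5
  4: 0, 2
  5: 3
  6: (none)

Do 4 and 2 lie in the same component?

From 4 we can reach 0, 1, 2, 4, which includes 2.

Yes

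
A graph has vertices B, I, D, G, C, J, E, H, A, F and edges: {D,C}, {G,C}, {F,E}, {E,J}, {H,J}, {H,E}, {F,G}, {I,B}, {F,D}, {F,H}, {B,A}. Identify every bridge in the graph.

A-B, B-I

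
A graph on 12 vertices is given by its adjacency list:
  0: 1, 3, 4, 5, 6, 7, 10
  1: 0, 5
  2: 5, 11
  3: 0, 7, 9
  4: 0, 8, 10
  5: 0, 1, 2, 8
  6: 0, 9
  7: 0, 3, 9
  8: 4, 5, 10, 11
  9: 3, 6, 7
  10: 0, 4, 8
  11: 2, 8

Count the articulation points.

Removing 0 increases the component count from 1 to 2, so 0 is a cut vertex.
By contrast removing 10 leaves 1 component; it is not a cut vertex. No other vertex is a cut vertex either.

1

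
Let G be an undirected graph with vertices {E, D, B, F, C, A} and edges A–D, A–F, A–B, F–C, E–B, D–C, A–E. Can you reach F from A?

Yes

From A we can reach A, B, C, D, E, F, which includes F.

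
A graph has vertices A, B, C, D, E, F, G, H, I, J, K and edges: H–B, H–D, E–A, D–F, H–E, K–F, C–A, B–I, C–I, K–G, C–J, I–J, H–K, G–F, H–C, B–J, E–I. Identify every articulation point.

Removing H increases the component count from 1 to 2, so H is a cut vertex.
By contrast removing K leaves 1 component; it is not a cut vertex. No other vertex is a cut vertex either.

H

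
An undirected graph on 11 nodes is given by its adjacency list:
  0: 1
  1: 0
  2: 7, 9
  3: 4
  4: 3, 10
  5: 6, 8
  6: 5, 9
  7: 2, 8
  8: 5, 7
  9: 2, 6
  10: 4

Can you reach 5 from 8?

From 8 we can reach 2, 5, 6, 7, 8, 9, which includes 5.

Yes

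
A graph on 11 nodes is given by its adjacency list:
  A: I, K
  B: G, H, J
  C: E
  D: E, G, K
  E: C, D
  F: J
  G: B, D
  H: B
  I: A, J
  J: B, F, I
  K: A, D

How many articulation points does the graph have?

Removing B increases the component count from 1 to 2, so B is a cut vertex.
Removing D increases the component count from 1 to 2, so D is a cut vertex.
Removing E increases the component count from 1 to 2, so E is a cut vertex.
Likewise J is a cut vertex.
By contrast removing H leaves 1 component; it is not a cut vertex. No other vertex is a cut vertex either.

4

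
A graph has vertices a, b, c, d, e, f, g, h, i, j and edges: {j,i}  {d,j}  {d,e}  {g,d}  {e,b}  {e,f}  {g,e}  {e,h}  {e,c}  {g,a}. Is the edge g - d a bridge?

No

After removing g - d, the path g-e-d still connects them, so the edge is not a bridge.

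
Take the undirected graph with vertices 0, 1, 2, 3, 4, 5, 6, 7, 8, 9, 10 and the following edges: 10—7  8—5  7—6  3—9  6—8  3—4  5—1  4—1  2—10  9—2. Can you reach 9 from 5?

Yes

From 5 we can reach 1, 2, 3, 4, 5, 6, 7, 8, 9, 10, which includes 9.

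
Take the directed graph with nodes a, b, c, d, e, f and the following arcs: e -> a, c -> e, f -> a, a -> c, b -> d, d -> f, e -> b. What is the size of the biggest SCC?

6

{a, b, c, d, e, f} are all mutually reachable — one SCC of size 6.
The largest has 6 vertices.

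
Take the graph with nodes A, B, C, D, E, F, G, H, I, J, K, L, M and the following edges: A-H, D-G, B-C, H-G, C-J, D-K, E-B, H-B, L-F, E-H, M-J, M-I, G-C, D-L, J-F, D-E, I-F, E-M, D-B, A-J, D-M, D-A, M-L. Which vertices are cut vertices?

Removing D increases the component count from 1 to 2, so D is a cut vertex.
By contrast removing F leaves 1 component; it is not a cut vertex. No other vertex is a cut vertex either.

D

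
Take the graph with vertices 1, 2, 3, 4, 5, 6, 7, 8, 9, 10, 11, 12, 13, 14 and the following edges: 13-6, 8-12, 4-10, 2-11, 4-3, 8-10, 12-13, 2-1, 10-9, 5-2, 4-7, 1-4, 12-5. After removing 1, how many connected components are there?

2

With 1 gone, the remaining components are: {14}; {2, 3, 4, 5, 6, 7, 8, 9, 10, 11, 12, 13}.
That is 2 components.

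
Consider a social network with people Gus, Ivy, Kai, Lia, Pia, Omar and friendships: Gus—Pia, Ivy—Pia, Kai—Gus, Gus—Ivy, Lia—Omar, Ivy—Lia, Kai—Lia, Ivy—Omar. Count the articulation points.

Removing Pia, for instance, still leaves 1 component. No single vertex removal increases the component count — the graph has no articulation points.

0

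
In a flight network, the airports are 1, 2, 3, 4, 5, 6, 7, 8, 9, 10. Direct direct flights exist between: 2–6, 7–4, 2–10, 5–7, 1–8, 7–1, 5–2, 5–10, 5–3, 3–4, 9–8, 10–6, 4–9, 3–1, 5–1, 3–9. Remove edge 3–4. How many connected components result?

3 and 4 are still connected via 3-9-4, so the component count stays at 1.

1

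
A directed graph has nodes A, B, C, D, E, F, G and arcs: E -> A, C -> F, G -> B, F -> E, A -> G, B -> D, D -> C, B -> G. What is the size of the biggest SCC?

7

{A, B, C, D, E, F, G} are all mutually reachable — one SCC of size 7.
The largest has 7 vertices.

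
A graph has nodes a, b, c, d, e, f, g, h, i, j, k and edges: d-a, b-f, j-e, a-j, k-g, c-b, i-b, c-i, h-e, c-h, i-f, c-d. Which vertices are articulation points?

Removing c increases the component count from 2 to 3, so c is a cut vertex.
By contrast removing j leaves 2 components; it is not a cut vertex. No other vertex is a cut vertex either.

c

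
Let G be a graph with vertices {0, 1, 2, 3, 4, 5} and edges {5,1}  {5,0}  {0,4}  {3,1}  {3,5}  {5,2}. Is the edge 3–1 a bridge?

No

After removing 3–1, the path 3-5-1 still connects them, so the edge is not a bridge.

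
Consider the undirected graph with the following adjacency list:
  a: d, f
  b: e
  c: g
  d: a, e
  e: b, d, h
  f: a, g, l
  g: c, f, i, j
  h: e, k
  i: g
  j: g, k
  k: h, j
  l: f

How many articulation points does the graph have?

3

Removing e increases the component count from 1 to 2, so e is a cut vertex.
Removing f increases the component count from 1 to 2, so f is a cut vertex.
Removing g increases the component count from 1 to 3, so g is a cut vertex.
By contrast removing d leaves 1 component; it is not a cut vertex. No other vertex is a cut vertex either.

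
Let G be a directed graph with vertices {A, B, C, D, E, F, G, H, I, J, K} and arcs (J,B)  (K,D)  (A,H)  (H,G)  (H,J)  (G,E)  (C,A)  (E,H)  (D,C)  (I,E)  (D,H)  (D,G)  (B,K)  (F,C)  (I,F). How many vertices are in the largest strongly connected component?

{A, B, C, D, E, G, H, J, K} are all mutually reachable — one SCC of size 9.
{F} is an SCC by itself.
{I} is an SCC by itself.
The largest has 9 vertices.

9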